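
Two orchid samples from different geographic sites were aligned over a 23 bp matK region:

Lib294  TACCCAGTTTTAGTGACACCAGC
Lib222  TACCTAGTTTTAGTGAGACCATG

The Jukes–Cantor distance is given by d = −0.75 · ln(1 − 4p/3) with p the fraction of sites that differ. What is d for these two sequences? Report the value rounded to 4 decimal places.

0.1979

Mismatches occur at site 5 (C→T), site 17 (C→G), site 22 (G→T), site 23 (C→G).
p = 4/23 = 0.173913.
d = −0.75 · ln(1 − (4/3)·0.173913) = −0.75 · ln(0.768116) = −0.75 · (-0.263815) = 0.1979.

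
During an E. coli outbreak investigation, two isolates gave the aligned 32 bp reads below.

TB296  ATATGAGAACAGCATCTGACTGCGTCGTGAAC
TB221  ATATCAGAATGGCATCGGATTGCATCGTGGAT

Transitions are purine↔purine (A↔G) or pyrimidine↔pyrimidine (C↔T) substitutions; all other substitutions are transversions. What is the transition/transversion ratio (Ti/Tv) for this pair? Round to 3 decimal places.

3.000

Mismatches occur at site 5 (G→C, transversion), site 10 (C→T, transition), site 11 (A→G, transition), site 17 (T→G, transversion), site 20 (C→T, transition), site 24 (G→A, transition), site 30 (A→G, transition), site 32 (C→T, transition).
Of the 8 differences, 6 transitions and 2 transversions, so Ti/Tv = 6/2 = 3.000.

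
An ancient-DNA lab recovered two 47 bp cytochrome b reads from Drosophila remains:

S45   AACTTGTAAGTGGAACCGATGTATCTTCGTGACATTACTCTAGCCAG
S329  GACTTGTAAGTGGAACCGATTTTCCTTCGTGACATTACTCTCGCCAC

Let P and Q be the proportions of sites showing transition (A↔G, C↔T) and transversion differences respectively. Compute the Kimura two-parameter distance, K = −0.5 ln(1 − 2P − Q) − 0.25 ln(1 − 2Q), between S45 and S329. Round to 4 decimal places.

The sequences differ at positions 1 (A/G, transition), 21 (G/T, transversion), 23 (A/T, transversion), 24 (T/C, transition), 42 (A/C, transversion), 47 (G/C, transversion).
Of the 6 differences, 2 transitions and 4 transversions over 47 sites: P = 2/47 = 0.042553, Q = 4/47 = 0.085106.
d = −0.5·ln(0.829788) − 0.25·ln(0.829788) = −0.5·(-0.186585) − 0.25·(-0.186585) = 0.1399.

0.1399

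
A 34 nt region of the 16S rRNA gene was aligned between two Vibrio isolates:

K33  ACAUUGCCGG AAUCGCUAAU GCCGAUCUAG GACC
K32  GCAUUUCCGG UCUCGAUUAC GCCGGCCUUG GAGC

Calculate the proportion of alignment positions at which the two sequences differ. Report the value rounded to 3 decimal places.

0.324

Mismatches occur at site 1 (A↔G), site 6 (G↔U), site 11 (A↔U), site 12 (A↔C), site 16 (C↔A), site 18 (A↔U), site 20 (U↔C), site 25 (A↔G), site 26 (U↔C), site 29 (A↔U), site 33 (C↔G).
There are 11 differences over 34 sites, so p = 11/34 = 0.324.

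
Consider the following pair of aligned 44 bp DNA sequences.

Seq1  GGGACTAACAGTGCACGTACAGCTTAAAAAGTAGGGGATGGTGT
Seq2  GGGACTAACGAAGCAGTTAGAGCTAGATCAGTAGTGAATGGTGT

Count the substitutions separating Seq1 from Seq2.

Mismatches occur at site 10 (A/G), site 11 (G/A), site 12 (T/A), site 16 (C/G), site 17 (G/T), site 20 (C/G), site 25 (T/A), site 26 (A/G), site 28 (A/T), site 29 (A/C), site 35 (G/T), site 37 (G/A).
That gives 12 mismatches out of 44 aligned sites, so the Hamming distance is 12.

12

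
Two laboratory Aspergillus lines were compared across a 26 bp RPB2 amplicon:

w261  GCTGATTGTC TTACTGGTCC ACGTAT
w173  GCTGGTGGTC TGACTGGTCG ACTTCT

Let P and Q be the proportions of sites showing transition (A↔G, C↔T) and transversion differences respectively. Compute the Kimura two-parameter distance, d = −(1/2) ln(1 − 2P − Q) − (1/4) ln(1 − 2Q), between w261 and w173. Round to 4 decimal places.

Differing sites — 5:A/G (Ti); 7:T/G (Tv); 12:T/G (Tv); 20:C/G (Tv); 23:G/T (Tv); 25:A/C (Tv).
Of the 6 differences, 1 transition and 5 transversions over 26 sites: P = 1/26 = 0.038462, Q = 5/26 = 0.192308.
d = −0.5·ln(0.730768) − 0.25·ln(0.615384) = −0.5·(-0.313659) − 0.25·(-0.485509) = 0.2782.

0.2782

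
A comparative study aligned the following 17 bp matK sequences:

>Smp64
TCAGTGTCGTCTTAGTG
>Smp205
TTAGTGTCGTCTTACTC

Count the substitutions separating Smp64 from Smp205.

3

The sequences differ at positions 2 (C/T), 15 (G/C), 17 (G/C).
That gives 3 mismatches out of 17 aligned sites, so the Hamming distance is 3.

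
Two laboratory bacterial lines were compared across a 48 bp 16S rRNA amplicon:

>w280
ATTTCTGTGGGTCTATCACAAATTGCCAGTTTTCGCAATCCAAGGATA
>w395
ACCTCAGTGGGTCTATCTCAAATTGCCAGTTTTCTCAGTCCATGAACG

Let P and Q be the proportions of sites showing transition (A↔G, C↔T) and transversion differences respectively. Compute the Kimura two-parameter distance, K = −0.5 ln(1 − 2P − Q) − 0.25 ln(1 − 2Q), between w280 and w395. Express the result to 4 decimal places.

0.2483

The sequences differ at positions 2 (T/C, transition), 3 (T/C, transition), 6 (T/A, transversion), 18 (A/T, transversion), 35 (G/T, transversion), 38 (A/G, transition), 43 (A/T, transversion), 45 (G/A, transition), 47 (T/C, transition), 48 (A/G, transition).
Of the 10 differences, 6 transitions and 4 transversions over 48 sites: P = 6/48 = 0.125000, Q = 4/48 = 0.083333.
d = −0.5·ln(0.666667) − 0.25·ln(0.833334) = −0.5·(-0.405465) − 0.25·(-0.182321) = 0.2483.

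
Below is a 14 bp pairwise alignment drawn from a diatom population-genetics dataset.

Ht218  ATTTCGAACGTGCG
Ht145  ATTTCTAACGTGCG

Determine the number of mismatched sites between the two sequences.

1

The sequences differ at position 6 (G/T).
That gives 1 mismatch out of 14 aligned sites, so the Hamming distance is 1.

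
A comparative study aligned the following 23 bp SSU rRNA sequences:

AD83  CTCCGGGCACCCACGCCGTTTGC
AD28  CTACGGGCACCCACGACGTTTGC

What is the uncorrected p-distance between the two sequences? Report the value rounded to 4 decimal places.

Differing sites — 3:C/A; 16:C/A.
There are 2 differences over 23 sites, so p = 2/23 = 0.0870.

0.0870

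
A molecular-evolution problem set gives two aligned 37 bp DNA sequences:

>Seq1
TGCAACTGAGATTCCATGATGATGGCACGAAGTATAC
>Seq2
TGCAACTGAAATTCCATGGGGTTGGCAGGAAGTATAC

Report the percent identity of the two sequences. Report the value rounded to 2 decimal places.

86.49%

Differing sites — 10:G/A; 19:A/G; 20:T/G; 22:A/T; 28:C/G.
32 of the 37 sites match, so the percent identity is 32/37 × 100 = 86.49%.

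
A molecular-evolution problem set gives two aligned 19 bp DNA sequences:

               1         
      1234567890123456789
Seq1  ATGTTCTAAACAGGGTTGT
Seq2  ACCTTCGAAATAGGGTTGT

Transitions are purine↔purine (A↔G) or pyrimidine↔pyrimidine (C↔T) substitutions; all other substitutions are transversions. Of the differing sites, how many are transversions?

Mismatches occur at site 2 (T→C, transition), site 3 (G→C, transversion), site 7 (T→G, transversion), site 11 (C→T, transition).
Of the 4 differences, 2 transitions and 2 transversions, so the answer is 2.

2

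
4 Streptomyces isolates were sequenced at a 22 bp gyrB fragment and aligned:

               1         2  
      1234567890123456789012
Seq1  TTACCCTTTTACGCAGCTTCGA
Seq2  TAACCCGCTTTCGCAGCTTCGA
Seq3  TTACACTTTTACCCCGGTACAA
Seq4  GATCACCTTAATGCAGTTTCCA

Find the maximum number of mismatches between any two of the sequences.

11

Pairwise Hamming distances:
  Seq1 vs Seq2: 4
  Seq1 vs Seq3: 6
  Seq1 vs Seq4: 9
  Seq2 vs Seq3: 10
  Seq2 vs Seq4: 10
  Seq3 vs Seq4: 11
The largest is 11, between Seq3 and Seq4.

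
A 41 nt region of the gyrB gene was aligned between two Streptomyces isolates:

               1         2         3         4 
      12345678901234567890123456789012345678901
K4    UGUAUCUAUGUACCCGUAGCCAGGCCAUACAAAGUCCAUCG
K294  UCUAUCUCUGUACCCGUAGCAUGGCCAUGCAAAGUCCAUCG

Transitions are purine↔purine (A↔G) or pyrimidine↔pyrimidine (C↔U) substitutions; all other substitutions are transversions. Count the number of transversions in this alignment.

4

Mismatches occur at site 2 (G↔C, transversion), site 8 (A↔C, transversion), site 21 (C↔A, transversion), site 22 (A↔U, transversion), site 29 (A↔G, transition).
Of the 5 differences, 1 transition and 4 transversions, so the answer is 4.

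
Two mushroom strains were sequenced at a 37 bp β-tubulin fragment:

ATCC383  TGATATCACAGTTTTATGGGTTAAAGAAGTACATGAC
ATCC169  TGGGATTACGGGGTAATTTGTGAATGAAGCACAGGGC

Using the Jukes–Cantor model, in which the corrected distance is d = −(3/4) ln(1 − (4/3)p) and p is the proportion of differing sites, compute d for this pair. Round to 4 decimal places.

Differing sites — 3:A/G; 4:T/G; 7:C/T; 10:A/G; 12:T/G; 13:T/G; 15:T/A; 18:G/T; 19:G/T; 22:T/G; 25:A/T; 30:T/C; 34:T/G; 36:A/G.
p = 14/37 = 0.378378.
d = −0.75 · ln(1 − (4/3)·0.378378) = −0.75 · ln(0.495496) = −0.75 · (-0.702196) = 0.5266.

0.5266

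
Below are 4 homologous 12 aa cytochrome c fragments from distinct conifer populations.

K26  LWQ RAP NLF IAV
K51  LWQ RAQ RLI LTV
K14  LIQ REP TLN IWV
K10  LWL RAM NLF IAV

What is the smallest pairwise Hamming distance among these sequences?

Pairwise Hamming distances:
  K26 vs K51: 5
  K26 vs K14: 5
  K26 vs K10: 2
  K51 vs K14: 7
  K51 vs K10: 6
  K14 vs K10: 7
The smallest is 2, between K26 and K10.

2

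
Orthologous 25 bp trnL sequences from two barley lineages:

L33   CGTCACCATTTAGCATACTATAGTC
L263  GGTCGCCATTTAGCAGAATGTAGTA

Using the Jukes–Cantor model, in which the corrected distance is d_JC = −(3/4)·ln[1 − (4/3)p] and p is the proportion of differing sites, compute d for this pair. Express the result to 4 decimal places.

Differing sites — 1:C/G; 5:A/G; 16:T/G; 18:C/A; 20:A/G; 25:C/A.
p = 6/25 = 0.240000.
d = −0.75 · ln(1 − (4/3)·0.240000) = −0.75 · ln(0.680000) = −0.75 · (-0.385662) = 0.2892.

0.2892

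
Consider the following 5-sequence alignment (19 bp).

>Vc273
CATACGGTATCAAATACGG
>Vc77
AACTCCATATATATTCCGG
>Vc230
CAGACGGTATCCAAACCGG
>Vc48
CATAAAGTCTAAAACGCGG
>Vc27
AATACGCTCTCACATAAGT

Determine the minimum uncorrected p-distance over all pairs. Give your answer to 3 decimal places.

0.211

Pairwise Hamming distances:
  Vc273 vs Vc77: 9
  Vc273 vs Vc230: 4
  Vc273 vs Vc48: 6
  Vc273 vs Vc27: 6
  Vc77 vs Vc230: 9
  Vc77 vs Vc48: 11
  Vc77 vs Vc27: 12
  Vc230 vs Vc48: 8
  Vc230 vs Vc27: 10
  Vc48 vs Vc27: 10
The smallest is 4 mismatches, between Vc273 and Vc230; p = 4/19 = 0.211.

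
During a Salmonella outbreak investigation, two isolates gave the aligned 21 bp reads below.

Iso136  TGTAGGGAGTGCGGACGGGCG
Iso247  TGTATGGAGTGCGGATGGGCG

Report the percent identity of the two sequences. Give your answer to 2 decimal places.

Differing sites — 5:G/T; 16:C/T.
19 of the 21 sites match, so the percent identity is 19/21 × 100 = 90.48%.

90.48%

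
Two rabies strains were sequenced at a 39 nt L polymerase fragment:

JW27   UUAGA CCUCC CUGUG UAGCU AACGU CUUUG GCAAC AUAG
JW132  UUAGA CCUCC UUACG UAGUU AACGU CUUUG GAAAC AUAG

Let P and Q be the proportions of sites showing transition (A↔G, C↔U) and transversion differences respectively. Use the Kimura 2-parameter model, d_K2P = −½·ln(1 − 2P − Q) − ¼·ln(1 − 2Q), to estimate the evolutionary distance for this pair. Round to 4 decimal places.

0.1443

Mismatches occur at site 11 (C/U, transition), site 13 (G/A, transition), site 14 (U/C, transition), site 19 (C/U, transition), site 32 (C/A, transversion).
Of the 5 differences, 4 transitions and 1 transversion over 39 sites: P = 4/39 = 0.102564, Q = 1/39 = 0.025641.
d = −0.5·ln(0.769231) − 0.25·ln(0.948718) = −0.5·(-0.262364) − 0.25·(-0.052644) = 0.1443.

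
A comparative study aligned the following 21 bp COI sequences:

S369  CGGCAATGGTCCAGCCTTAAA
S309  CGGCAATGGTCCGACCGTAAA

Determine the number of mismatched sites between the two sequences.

3

Differing sites — 13:A/G; 14:G/A; 17:T/G.
That gives 3 mismatches out of 21 aligned sites, so the Hamming distance is 3.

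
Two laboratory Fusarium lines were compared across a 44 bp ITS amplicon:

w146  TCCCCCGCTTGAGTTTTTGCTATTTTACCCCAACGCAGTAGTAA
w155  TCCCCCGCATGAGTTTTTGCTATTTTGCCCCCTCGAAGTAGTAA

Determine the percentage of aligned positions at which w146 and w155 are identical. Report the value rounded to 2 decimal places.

Mismatches occur at site 9 (T→A), site 27 (A→G), site 32 (A→C), site 33 (A→T), site 36 (C→A).
39 of the 44 sites match, so the percent identity is 39/44 × 100 = 88.64%.

88.64%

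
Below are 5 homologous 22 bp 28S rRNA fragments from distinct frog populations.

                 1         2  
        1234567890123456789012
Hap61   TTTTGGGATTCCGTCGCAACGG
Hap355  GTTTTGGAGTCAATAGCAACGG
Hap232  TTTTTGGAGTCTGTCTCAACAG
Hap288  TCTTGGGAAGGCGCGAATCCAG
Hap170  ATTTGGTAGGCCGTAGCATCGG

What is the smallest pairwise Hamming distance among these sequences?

Pairwise Hamming distances:
  Hap61 vs Hap355: 6
  Hap61 vs Hap232: 5
  Hap61 vs Hap288: 11
  Hap61 vs Hap170: 6
  Hap355 vs Hap232: 6
  Hap355 vs Hap288: 15
  Hap355 vs Hap170: 7
  Hap232 vs Hap288: 12
  Hap232 vs Hap170: 9
  Hap288 vs Hap170: 12
The smallest is 5, between Hap61 and Hap232.

5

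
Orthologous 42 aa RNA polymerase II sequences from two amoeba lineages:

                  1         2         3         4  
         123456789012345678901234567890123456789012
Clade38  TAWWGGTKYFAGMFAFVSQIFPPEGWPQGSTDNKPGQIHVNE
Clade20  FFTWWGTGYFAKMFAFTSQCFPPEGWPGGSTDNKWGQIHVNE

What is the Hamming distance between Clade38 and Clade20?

The sequences differ at positions 1 (T/F), 2 (A/F), 3 (W/T), 5 (G/W), 8 (K/G), 12 (G/K), 17 (V/T), 20 (I/C), 28 (Q/G), 35 (P/W).
That gives 10 mismatches out of 42 aligned sites, so the Hamming distance is 10.

10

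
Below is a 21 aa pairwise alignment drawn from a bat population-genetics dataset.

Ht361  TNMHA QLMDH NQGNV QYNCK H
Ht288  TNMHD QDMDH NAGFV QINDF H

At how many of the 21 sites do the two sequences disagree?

7

Mismatches occur at site 5 (A/D), site 7 (L/D), site 12 (Q/A), site 14 (N/F), site 17 (Y/I), site 19 (C/D), site 20 (K/F).
That gives 7 mismatches out of 21 aligned sites, so the Hamming distance is 7.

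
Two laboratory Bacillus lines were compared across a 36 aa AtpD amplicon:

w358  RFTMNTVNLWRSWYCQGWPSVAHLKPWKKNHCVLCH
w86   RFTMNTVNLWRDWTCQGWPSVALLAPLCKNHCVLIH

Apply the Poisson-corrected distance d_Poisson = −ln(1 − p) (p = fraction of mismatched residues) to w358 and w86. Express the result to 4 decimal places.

Differing sites — 12:S/D; 14:Y/T; 23:H/L; 25:K/A; 27:W/L; 28:K/C; 35:C/I.
p = 7/36 = 0.194444.
d = −ln(1 − 0.194444) = −ln(0.805556) = 0.2162.

0.2162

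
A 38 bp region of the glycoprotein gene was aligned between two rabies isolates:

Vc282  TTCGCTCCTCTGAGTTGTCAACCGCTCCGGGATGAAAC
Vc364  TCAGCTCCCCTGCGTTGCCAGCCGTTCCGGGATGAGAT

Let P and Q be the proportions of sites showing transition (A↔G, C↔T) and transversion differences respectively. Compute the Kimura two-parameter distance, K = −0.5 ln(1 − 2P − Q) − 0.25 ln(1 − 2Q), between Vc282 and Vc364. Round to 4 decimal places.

0.3011

Mismatches occur at site 2 (T↔C, transition), site 3 (C↔A, transversion), site 9 (T↔C, transition), site 13 (A↔C, transversion), site 18 (T↔C, transition), site 21 (A↔G, transition), site 25 (C↔T, transition), site 36 (A↔G, transition), site 38 (C↔T, transition).
Of the 9 differences, 7 transitions and 2 transversions over 38 sites: P = 7/38 = 0.184211, Q = 2/38 = 0.052632.
d = −0.5·ln(0.578946) − 0.25·ln(0.894736) = −0.5·(-0.546546) − 0.25·(-0.111227) = 0.3011.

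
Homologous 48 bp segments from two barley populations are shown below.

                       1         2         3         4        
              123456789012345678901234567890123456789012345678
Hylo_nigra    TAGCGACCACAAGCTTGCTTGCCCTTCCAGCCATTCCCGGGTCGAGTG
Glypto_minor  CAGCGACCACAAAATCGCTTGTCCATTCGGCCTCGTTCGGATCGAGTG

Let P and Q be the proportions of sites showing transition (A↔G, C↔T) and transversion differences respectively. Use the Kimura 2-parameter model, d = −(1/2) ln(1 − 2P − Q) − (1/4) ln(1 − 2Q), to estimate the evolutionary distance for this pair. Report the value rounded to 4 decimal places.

0.3922

The sequences differ at positions 1 (T/C, transition), 13 (G/A, transition), 14 (C/A, transversion), 16 (T/C, transition), 22 (C/T, transition), 25 (T/A, transversion), 27 (C/T, transition), 29 (A/G, transition), 33 (A/T, transversion), 34 (T/C, transition), 35 (T/G, transversion), 36 (C/T, transition), 37 (C/T, transition), 41 (G/A, transition).
Of the 14 differences, 10 transitions and 4 transversions over 48 sites: P = 10/48 = 0.208333, Q = 4/48 = 0.083333.
d = −0.5·ln(0.500001) − 0.25·ln(0.833334) = −0.5·(-0.693145) − 0.25·(-0.182321) = 0.3922.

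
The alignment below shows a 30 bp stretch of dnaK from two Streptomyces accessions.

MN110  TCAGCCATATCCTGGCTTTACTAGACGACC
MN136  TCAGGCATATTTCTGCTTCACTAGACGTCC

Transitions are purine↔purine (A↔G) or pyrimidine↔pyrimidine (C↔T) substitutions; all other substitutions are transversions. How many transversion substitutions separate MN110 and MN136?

3

Differing sites — 5:C/G (Tv); 11:C/T (Ti); 12:C/T (Ti); 13:T/C (Ti); 14:G/T (Tv); 19:T/C (Ti); 28:A/T (Tv).
Of the 7 differences, 4 transitions and 3 transversions, so the answer is 3.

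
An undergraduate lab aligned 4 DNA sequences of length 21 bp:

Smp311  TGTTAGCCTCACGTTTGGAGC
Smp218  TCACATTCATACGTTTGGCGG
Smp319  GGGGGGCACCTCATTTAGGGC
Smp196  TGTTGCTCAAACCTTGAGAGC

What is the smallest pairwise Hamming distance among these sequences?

8

Pairwise Hamming distances:
  Smp311 vs Smp218: 9
  Smp311 vs Smp319: 10
  Smp311 vs Smp196: 8
  Smp218 vs Smp319: 15
  Smp218 vs Smp196: 11
  Smp319 vs Smp196: 12
The smallest is 8, between Smp311 and Smp196.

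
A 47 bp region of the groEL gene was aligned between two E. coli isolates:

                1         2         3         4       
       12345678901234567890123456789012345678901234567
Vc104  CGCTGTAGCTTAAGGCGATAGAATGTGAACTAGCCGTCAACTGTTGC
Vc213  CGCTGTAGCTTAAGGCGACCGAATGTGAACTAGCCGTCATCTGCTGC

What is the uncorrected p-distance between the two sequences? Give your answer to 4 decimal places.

0.0851

Differing sites — 19:T/C; 20:A/C; 40:A/T; 44:T/C.
There are 4 differences over 47 sites, so p = 4/47 = 0.0851.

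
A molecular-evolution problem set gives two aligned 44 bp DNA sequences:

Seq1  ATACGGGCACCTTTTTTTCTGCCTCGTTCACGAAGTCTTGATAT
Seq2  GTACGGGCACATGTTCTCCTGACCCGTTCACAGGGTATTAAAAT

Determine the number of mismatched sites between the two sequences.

13

Mismatches occur at site 1 (A/G), site 11 (C/A), site 13 (T/G), site 16 (T/C), site 18 (T/C), site 22 (C/A), site 24 (T/C), site 32 (G/A), site 33 (A/G), site 34 (A/G), site 37 (C/A), site 40 (G/A), site 42 (T/A).
That gives 13 mismatches out of 44 aligned sites, so the Hamming distance is 13.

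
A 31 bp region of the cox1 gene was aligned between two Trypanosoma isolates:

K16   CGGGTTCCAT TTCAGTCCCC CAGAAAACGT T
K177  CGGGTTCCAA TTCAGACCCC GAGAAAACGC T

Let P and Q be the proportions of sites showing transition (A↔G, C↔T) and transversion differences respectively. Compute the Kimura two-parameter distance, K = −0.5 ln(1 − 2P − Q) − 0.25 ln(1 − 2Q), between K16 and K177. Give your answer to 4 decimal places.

Mismatches occur at site 10 (T↔A, transversion), site 16 (T↔A, transversion), site 21 (C↔G, transversion), site 30 (T↔C, transition).
Of the 4 differences, 1 transition and 3 transversions over 31 sites: P = 1/31 = 0.032258, Q = 3/31 = 0.096774.
d = −0.5·ln(0.838710) − 0.25·ln(0.806452) = −0.5·(-0.175890) − 0.25·(-0.215111) = 0.1417.

0.1417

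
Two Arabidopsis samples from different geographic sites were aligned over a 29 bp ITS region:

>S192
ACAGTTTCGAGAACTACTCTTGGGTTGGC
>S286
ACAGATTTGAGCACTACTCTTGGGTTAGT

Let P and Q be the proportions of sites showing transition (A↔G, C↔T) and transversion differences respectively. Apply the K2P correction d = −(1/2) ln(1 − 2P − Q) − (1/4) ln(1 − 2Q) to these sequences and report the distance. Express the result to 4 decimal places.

0.1985

Differing sites — 5:T/A (Tv); 8:C/T (Ti); 12:A/C (Tv); 27:G/A (Ti); 29:C/T (Ti).
Of the 5 differences, 3 transitions and 2 transversions over 29 sites: P = 3/29 = 0.103448, Q = 2/29 = 0.068966.
d = −0.5·ln(0.724138) − 0.25·ln(0.862068) = −0.5·(-0.322773) − 0.25·(-0.148421) = 0.1985.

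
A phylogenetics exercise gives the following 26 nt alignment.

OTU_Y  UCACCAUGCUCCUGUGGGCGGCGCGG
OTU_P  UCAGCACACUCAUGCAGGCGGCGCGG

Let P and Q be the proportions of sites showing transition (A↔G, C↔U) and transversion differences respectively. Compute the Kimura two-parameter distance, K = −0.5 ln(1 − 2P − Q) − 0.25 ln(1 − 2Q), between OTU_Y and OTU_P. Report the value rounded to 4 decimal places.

0.2845

Mismatches occur at site 4 (C→G, transversion), site 7 (U→C, transition), site 8 (G→A, transition), site 12 (C→A, transversion), site 15 (U→C, transition), site 16 (G→A, transition).
Of the 6 differences, 4 transitions and 2 transversions over 26 sites: P = 4/26 = 0.153846, Q = 2/26 = 0.076923.
d = −0.5·ln(0.615385) − 0.25·ln(0.846154) = −0.5·(-0.485507) − 0.25·(-0.167054) = 0.2845.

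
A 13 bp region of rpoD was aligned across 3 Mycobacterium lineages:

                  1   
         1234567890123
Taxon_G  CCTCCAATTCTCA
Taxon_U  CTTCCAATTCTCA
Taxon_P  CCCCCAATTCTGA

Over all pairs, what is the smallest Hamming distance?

Pairwise Hamming distances:
  Taxon_G vs Taxon_U: 1
  Taxon_G vs Taxon_P: 2
  Taxon_U vs Taxon_P: 3
The smallest is 1, between Taxon_G and Taxon_U.

1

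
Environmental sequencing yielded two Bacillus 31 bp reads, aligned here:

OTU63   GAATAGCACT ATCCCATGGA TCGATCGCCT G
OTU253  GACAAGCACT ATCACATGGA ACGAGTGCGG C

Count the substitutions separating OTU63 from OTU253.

Differing sites — 3:A/C; 4:T/A; 14:C/A; 21:T/A; 25:T/G; 26:C/T; 29:C/G; 30:T/G; 31:G/C.
That gives 9 mismatches out of 31 aligned sites, so the Hamming distance is 9.

9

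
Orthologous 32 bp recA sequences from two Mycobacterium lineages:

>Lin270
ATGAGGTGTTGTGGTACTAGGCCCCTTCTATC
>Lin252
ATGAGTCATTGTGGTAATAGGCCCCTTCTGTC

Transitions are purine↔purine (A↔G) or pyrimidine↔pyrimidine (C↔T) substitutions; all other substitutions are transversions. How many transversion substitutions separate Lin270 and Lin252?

2

Mismatches occur at site 6 (G→T, transversion), site 7 (T→C, transition), site 8 (G→A, transition), site 17 (C→A, transversion), site 30 (A→G, transition).
Of the 5 differences, 3 transitions and 2 transversions, so the answer is 2.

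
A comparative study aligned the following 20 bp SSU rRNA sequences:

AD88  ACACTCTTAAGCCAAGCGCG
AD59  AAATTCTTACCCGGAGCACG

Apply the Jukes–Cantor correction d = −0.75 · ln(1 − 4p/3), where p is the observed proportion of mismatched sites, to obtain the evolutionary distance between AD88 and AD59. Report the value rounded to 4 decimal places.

Differing sites — 2:C/A; 4:C/T; 10:A/C; 11:G/C; 13:C/G; 14:A/G; 18:G/A.
p = 7/20 = 0.350000.
d = −0.75 · ln(1 − (4/3)·0.350000) = −0.75 · ln(0.533333) = −0.75 · (-0.628609) = 0.4715.

0.4715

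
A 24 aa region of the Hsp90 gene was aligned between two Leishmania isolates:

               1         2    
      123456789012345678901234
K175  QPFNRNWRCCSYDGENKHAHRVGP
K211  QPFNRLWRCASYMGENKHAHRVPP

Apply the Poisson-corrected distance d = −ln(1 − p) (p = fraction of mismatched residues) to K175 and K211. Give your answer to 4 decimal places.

0.1823

The sequences differ at positions 6 (N/L), 10 (C/A), 13 (D/M), 23 (G/P).
p = 4/24 = 0.166667.
d = −ln(1 − 0.166667) = −ln(0.833333) = 0.1823.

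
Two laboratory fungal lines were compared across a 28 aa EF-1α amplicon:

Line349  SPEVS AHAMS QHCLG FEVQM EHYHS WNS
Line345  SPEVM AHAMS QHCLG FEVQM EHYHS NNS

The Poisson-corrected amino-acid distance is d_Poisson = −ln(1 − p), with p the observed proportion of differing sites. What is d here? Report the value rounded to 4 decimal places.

0.0741

Differing sites — 5:S/M; 26:W/N.
p = 2/28 = 0.071429.
d = −ln(1 − 0.071429) = −ln(0.928571) = 0.0741.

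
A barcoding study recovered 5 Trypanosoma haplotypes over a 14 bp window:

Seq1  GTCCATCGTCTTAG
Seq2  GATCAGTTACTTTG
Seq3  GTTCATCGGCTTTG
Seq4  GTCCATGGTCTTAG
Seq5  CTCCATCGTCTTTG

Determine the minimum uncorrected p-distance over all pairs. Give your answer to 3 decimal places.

0.071

Pairwise Hamming distances:
  Seq1 vs Seq2: 7
  Seq1 vs Seq3: 3
  Seq1 vs Seq4: 1
  Seq1 vs Seq5: 2
  Seq2 vs Seq3: 5
  Seq2 vs Seq4: 7
  Seq2 vs Seq5: 7
  Seq3 vs Seq4: 4
  Seq3 vs Seq5: 3
  Seq4 vs Seq5: 3
The smallest is 1 mismatch, between Seq1 and Seq4; p = 1/14 = 0.071.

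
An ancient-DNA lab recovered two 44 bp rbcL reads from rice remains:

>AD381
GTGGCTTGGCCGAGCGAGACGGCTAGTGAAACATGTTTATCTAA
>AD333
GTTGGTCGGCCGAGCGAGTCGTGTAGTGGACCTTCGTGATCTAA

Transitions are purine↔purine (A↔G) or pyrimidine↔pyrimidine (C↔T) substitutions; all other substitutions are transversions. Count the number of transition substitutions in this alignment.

2

Differing sites — 3:G/T (Tv); 5:C/G (Tv); 7:T/C (Ti); 19:A/T (Tv); 22:G/T (Tv); 23:C/G (Tv); 29:A/G (Ti); 31:A/C (Tv); 33:A/T (Tv); 35:G/C (Tv); 36:T/G (Tv); 38:T/G (Tv).
Of the 12 differences, 2 transitions and 10 transversions, so the answer is 2.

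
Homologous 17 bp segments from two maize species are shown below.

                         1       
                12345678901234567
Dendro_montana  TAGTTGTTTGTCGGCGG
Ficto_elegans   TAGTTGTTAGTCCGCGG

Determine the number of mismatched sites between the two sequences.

Differing sites — 9:T/A; 13:G/C.
That gives 2 mismatches out of 17 aligned sites, so the Hamming distance is 2.

2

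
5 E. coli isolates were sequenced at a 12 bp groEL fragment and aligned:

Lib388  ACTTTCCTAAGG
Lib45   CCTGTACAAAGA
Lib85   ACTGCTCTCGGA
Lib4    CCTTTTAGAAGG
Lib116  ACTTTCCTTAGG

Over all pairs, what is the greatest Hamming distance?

8

Pairwise Hamming distances:
  Lib388 vs Lib45: 5
  Lib388 vs Lib85: 6
  Lib388 vs Lib4: 4
  Lib388 vs Lib116: 1
  Lib45 vs Lib85: 6
  Lib45 vs Lib4: 5
  Lib45 vs Lib116: 6
  Lib85 vs Lib4: 8
  Lib85 vs Lib116: 6
  Lib4 vs Lib116: 5
The largest is 8, between Lib85 and Lib4.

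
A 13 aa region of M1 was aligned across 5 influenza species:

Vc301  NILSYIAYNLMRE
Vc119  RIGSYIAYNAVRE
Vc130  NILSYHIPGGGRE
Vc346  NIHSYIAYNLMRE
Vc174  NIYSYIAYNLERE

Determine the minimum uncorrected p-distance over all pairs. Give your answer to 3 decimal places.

Pairwise Hamming distances:
  Vc301 vs Vc119: 4
  Vc301 vs Vc130: 6
  Vc301 vs Vc346: 1
  Vc301 vs Vc174: 2
  Vc119 vs Vc130: 8
  Vc119 vs Vc346: 4
  Vc119 vs Vc174: 4
  Vc130 vs Vc346: 7
  Vc130 vs Vc174: 7
  Vc346 vs Vc174: 2
The smallest is 1 mismatch, between Vc301 and Vc346; p = 1/13 = 0.077.

0.077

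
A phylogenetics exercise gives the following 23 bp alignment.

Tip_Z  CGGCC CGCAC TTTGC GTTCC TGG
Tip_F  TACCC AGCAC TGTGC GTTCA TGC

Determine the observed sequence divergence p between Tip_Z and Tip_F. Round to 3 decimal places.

0.304

Mismatches occur at site 1 (C/T), site 2 (G/A), site 3 (G/C), site 6 (C/A), site 12 (T/G), site 20 (C/A), site 23 (G/C).
There are 7 differences over 23 sites, so p = 7/23 = 0.304.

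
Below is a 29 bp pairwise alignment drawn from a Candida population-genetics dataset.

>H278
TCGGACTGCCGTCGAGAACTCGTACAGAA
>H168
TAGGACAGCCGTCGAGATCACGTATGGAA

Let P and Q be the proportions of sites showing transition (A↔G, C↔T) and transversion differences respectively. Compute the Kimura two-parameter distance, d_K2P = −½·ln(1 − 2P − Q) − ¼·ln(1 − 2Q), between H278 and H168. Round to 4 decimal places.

Differing sites — 2:C/A (Tv); 7:T/A (Tv); 18:A/T (Tv); 20:T/A (Tv); 25:C/T (Ti); 26:A/G (Ti).
Of the 6 differences, 2 transitions and 4 transversions over 29 sites: P = 2/29 = 0.068966, Q = 4/29 = 0.137931.
d = −0.5·ln(0.724137) − 0.25·ln(0.724138) = −0.5·(-0.322775) − 0.25·(-0.322773) = 0.2421.

0.2421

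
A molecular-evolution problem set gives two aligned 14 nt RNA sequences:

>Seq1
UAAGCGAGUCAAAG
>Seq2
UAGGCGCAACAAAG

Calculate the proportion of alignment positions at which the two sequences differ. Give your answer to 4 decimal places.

The sequences differ at positions 3 (A/G), 7 (A/C), 8 (G/A), 9 (U/A).
There are 4 differences over 14 sites, so p = 4/14 = 0.2857.

0.2857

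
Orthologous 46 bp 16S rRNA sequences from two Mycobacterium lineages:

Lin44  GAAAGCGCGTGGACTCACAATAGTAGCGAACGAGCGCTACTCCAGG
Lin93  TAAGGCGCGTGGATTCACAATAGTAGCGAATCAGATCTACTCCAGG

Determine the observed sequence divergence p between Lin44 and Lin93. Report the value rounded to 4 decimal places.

0.1522

The sequences differ at positions 1 (G/T), 4 (A/G), 14 (C/T), 31 (C/T), 32 (G/C), 35 (C/A), 36 (G/T).
There are 7 differences over 46 sites, so p = 7/46 = 0.1522.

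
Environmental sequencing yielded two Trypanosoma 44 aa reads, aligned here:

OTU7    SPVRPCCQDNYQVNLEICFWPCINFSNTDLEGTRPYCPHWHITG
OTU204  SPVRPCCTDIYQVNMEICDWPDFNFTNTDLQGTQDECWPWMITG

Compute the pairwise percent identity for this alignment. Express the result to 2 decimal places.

68.18%

The sequences differ at positions 8 (Q/T), 10 (N/I), 15 (L/M), 19 (F/D), 22 (C/D), 23 (I/F), 26 (S/T), 31 (E/Q), 34 (R/Q), 35 (P/D), 36 (Y/E), 38 (P/W), 39 (H/P), 41 (H/M).
30 of the 44 sites match, so the percent identity is 30/44 × 100 = 68.18%.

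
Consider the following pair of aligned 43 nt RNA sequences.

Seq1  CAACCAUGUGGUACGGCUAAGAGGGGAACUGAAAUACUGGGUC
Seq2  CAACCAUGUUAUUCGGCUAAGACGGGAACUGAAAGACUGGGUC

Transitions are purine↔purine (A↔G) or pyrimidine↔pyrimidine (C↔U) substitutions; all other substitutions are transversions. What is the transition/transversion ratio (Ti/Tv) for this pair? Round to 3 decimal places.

Differing sites — 10:G/U (Tv); 11:G/A (Ti); 13:A/U (Tv); 23:G/C (Tv); 35:U/G (Tv).
Of the 5 differences, 1 transition and 4 transversions, so Ti/Tv = 1/4 = 0.250.

0.250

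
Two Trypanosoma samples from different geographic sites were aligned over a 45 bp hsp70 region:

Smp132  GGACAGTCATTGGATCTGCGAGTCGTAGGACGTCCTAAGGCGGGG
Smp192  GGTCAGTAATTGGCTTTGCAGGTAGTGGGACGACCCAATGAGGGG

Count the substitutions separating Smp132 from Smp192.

Differing sites — 3:A/T; 8:C/A; 14:A/C; 16:C/T; 20:G/A; 21:A/G; 24:C/A; 27:A/G; 33:T/A; 36:T/C; 39:G/T; 41:C/A.
That gives 12 mismatches out of 45 aligned sites, so the Hamming distance is 12.

12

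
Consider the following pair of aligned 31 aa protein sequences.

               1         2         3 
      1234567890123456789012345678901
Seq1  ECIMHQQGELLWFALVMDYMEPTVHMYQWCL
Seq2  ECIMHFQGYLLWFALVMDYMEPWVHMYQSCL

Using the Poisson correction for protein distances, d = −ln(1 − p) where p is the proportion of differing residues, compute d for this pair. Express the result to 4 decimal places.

Mismatches occur at site 6 (Q/F), site 9 (E/Y), site 23 (T/W), site 29 (W/S).
p = 4/31 = 0.129032.
d = −ln(1 − 0.129032) = −ln(0.870968) = 0.1382.

0.1382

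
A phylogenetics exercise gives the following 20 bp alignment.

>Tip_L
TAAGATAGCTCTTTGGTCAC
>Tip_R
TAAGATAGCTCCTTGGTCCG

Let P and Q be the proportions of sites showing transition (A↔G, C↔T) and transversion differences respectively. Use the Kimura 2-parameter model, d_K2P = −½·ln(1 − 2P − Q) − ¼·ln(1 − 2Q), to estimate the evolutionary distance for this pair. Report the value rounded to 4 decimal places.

Differing sites — 12:T/C (Ti); 19:A/C (Tv); 20:C/G (Tv).
Of the 3 differences, 1 transition and 2 transversions over 20 sites: P = 1/20 = 0.050000, Q = 2/20 = 0.100000.
d = −0.5·ln(0.800000) − 0.25·ln(0.800000) = −0.5·(-0.223144) − 0.25·(-0.223144) = 0.1674.

0.1674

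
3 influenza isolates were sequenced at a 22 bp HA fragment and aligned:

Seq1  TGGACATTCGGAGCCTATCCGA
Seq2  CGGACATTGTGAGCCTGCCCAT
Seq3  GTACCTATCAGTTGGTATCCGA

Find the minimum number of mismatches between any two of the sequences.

Pairwise Hamming distances:
  Seq1 vs Seq2: 7
  Seq1 vs Seq3: 11
  Seq2 vs Seq3: 16
The smallest is 7, between Seq1 and Seq2.

7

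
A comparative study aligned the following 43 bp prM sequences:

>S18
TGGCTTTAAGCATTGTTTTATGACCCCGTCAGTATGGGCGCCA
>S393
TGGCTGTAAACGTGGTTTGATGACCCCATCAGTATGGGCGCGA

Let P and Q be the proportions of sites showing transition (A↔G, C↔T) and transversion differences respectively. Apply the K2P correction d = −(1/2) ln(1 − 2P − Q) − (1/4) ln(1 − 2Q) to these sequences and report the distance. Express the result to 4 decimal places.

Differing sites — 6:T/G (Tv); 10:G/A (Ti); 12:A/G (Ti); 14:T/G (Tv); 19:T/G (Tv); 28:G/A (Ti); 42:C/G (Tv).
Of the 7 differences, 3 transitions and 4 transversions over 43 sites: P = 3/43 = 0.069767, Q = 4/43 = 0.093023.
d = −0.5·ln(0.767443) − 0.25·ln(0.813954) = −0.5·(-0.264691) − 0.25·(-0.205851) = 0.1838.

0.1838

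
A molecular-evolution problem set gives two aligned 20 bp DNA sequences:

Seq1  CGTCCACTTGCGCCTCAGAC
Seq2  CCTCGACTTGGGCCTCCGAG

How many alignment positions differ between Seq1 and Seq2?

Mismatches occur at site 2 (G→C), site 5 (C→G), site 11 (C→G), site 17 (A→C), site 20 (C→G).
That gives 5 mismatches out of 20 aligned sites, so the Hamming distance is 5.

5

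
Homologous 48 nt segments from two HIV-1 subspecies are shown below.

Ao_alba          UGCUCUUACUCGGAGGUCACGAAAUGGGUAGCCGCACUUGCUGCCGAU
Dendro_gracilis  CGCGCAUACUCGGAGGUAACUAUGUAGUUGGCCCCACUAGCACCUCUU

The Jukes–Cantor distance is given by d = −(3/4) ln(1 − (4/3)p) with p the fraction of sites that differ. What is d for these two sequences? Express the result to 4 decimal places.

0.4793

Mismatches occur at site 1 (U/C), site 4 (U/G), site 6 (U/A), site 18 (C/A), site 21 (G/U), site 23 (A/U), site 24 (A/G), site 26 (G/A), site 28 (G/U), site 30 (A/G), site 34 (G/C), site 39 (U/A), site 42 (U/A), site 43 (G/C), site 45 (C/U), site 46 (G/C), site 47 (A/U).
p = 17/48 = 0.354167.
d = −0.75 · ln(1 − (4/3)·0.354167) = −0.75 · ln(0.527777) = −0.75 · (-0.639081) = 0.4793.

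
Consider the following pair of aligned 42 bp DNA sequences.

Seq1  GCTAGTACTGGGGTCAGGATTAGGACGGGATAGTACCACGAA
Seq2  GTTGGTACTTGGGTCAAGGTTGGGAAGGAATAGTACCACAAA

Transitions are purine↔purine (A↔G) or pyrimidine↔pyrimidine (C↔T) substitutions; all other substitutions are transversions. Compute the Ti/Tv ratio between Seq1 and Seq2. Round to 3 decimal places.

3.500

Mismatches occur at site 2 (C→T, transition), site 4 (A→G, transition), site 10 (G→T, transversion), site 17 (G→A, transition), site 19 (A→G, transition), site 22 (A→G, transition), site 26 (C→A, transversion), site 29 (G→A, transition), site 40 (G→A, transition).
Of the 9 differences, 7 transitions and 2 transversions, so Ti/Tv = 7/2 = 3.500.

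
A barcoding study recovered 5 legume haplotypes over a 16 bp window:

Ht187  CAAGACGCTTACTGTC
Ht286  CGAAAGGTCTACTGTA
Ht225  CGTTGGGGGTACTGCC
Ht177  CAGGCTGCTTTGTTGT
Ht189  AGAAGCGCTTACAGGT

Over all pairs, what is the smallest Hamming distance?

6

Pairwise Hamming distances:
  Ht187 vs Ht286: 6
  Ht187 vs Ht225: 8
  Ht187 vs Ht177: 8
  Ht187 vs Ht189: 7
  Ht286 vs Ht225: 7
  Ht286 vs Ht177: 12
  Ht286 vs Ht189: 8
  Ht225 vs Ht177: 12
  Ht225 vs Ht189: 9
  Ht177 vs Ht189: 10
The smallest is 6, between Ht187 and Ht286.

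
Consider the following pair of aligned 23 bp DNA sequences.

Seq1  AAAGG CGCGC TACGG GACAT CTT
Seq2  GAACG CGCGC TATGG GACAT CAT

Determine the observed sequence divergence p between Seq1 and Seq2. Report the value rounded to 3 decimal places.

0.174

Differing sites — 1:A/G; 4:G/C; 13:C/T; 22:T/A.
There are 4 differences over 23 sites, so p = 4/23 = 0.174.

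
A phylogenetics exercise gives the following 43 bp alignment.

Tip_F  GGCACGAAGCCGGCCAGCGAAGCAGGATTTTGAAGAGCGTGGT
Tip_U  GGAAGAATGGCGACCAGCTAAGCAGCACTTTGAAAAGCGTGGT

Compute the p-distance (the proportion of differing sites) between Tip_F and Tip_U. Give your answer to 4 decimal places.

Mismatches occur at site 3 (C→A), site 5 (C→G), site 6 (G→A), site 8 (A→T), site 10 (C→G), site 13 (G→A), site 19 (G→T), site 26 (G→C), site 28 (T→C), site 35 (G→A).
There are 10 differences over 43 sites, so p = 10/43 = 0.2326.

0.2326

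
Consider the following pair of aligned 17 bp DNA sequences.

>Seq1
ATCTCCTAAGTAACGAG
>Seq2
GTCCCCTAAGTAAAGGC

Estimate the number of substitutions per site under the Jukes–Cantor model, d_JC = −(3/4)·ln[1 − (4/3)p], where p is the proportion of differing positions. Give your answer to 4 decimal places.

The sequences differ at positions 1 (A/G), 4 (T/C), 14 (C/A), 16 (A/G), 17 (G/C).
p = 5/17 = 0.294118.
d = −0.75 · ln(1 − (4/3)·0.294118) = −0.75 · ln(0.607843) = −0.75 · (-0.497839) = 0.3734.

0.3734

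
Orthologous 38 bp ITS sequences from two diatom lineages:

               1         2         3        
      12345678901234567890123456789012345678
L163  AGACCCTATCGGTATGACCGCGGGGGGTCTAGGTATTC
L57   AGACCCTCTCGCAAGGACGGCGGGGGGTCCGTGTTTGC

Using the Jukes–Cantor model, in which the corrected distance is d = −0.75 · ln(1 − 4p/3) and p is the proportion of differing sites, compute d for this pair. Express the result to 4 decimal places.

0.3241

Mismatches occur at site 8 (A↔C), site 12 (G↔C), site 13 (T↔A), site 15 (T↔G), site 19 (C↔G), site 30 (T↔C), site 31 (A↔G), site 32 (G↔T), site 35 (A↔T), site 37 (T↔G).
p = 10/38 = 0.263158.
d = −0.75 · ln(1 − (4/3)·0.263158) = −0.75 · ln(0.649123) = −0.75 · (-0.432133) = 0.3241.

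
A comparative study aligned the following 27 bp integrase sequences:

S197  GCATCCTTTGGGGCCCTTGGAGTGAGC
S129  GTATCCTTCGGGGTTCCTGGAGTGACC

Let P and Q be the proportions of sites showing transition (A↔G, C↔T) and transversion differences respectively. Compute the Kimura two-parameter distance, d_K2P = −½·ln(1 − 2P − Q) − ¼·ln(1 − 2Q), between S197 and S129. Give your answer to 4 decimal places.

0.2809

Differing sites — 2:C/T (Ti); 9:T/C (Ti); 14:C/T (Ti); 15:C/T (Ti); 17:T/C (Ti); 26:G/C (Tv).
Of the 6 differences, 5 transitions and 1 transversion over 27 sites: P = 5/27 = 0.185185, Q = 1/27 = 0.037037.
d = −0.5·ln(0.592593) − 0.25·ln(0.925926) = −0.5·(-0.523247) − 0.25·(-0.076961) = 0.2809.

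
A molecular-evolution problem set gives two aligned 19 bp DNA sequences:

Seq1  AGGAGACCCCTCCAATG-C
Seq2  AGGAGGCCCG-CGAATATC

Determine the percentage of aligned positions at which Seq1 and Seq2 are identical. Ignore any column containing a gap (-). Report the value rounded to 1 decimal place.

76.5%

Excluding the 2 gap columns leaves 17 comparable sites.
The sequences differ at positions 6 (A/G), 10 (C/G), 13 (C/G), 17 (G/A).
13 of the 17 comparable sites match, so the percent identity is 13/17 × 100 = 76.5%.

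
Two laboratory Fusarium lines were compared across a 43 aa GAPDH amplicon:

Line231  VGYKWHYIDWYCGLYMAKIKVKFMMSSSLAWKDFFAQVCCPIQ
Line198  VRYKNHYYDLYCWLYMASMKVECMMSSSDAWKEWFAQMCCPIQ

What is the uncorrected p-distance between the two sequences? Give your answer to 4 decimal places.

0.3023

Mismatches occur at site 2 (G→R), site 5 (W→N), site 8 (I→Y), site 10 (W→L), site 13 (G→W), site 18 (K→S), site 19 (I→M), site 22 (K→E), site 23 (F→C), site 29 (L→D), site 33 (D→E), site 34 (F→W), site 38 (V→M).
There are 13 differences over 43 sites, so p = 13/43 = 0.3023.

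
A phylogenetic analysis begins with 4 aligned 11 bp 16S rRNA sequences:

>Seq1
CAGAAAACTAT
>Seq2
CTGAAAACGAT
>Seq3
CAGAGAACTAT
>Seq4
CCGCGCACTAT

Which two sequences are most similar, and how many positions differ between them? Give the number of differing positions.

Pairwise Hamming distances:
  Seq1 vs Seq2: 2
  Seq1 vs Seq3: 1
  Seq1 vs Seq4: 4
  Seq2 vs Seq3: 3
  Seq2 vs Seq4: 5
  Seq3 vs Seq4: 3
The smallest is 1, between Seq1 and Seq3.

1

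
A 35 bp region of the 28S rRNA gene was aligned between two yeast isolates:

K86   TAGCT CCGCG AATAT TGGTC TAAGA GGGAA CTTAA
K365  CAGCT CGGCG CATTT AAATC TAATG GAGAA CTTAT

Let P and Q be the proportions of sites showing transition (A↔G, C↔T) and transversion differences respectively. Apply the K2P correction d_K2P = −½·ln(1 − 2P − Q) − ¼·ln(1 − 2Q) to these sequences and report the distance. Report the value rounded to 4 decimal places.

The sequences differ at positions 1 (T/C, transition), 7 (C/G, transversion), 11 (A/C, transversion), 14 (A/T, transversion), 16 (T/A, transversion), 17 (G/A, transition), 18 (G/A, transition), 24 (G/T, transversion), 25 (A/G, transition), 27 (G/A, transition), 35 (A/T, transversion).
Of the 11 differences, 5 transitions and 6 transversions over 35 sites: P = 5/35 = 0.142857, Q = 6/35 = 0.171429.
d = −0.5·ln(0.542857) − 0.25·ln(0.657142) = −0.5·(-0.610909) − 0.25·(-0.419855) = 0.4104.

0.4104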